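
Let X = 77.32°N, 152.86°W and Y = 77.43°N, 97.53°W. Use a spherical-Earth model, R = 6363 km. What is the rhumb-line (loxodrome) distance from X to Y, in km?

Δψ = ln[tan(π/4+φ₂/2)/tan(π/4+φ₁/2)] = +0.0088;  Δφ = +0.0019 rad,  Δλ = +0.9657 rad
q = Δφ/Δψ = 0.2186
d = R·√(Δφ² + q²Δλ²) = 6363·0.21108 = 1343 km

1343 km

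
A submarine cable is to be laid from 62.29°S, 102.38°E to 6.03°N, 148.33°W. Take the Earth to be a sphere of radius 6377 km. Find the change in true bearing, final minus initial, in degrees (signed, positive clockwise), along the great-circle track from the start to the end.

Initial bearing θ₁ = atan2(sin Δλ cos φ₂, cos φ₁ sin φ₂ − sin φ₁ cos φ₂ cos Δλ) = 104.46°
Final bearing θ₂ = (initial bearing from the destination back to the start) + 180° = 26.92°
Δθ = θ₂ − θ₁ = -77.5°

-77.5°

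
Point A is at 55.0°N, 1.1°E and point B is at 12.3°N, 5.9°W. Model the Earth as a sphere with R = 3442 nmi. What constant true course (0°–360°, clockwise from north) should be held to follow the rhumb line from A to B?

Δψ = ln[tan(π/4+φ₂/2)/tan(π/4+φ₁/2)] = -0.9379
Δλ = -0.1222 rad (taken the short way round)
course = atan2(Δλ, Δψ) = 187.42°

187.4°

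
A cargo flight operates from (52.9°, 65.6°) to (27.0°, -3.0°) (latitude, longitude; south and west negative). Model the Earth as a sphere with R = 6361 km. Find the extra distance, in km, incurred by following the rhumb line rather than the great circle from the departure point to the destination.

174 km

Great circle: cos σ = sin φ₁ sin φ₂ + cos φ₁ cos φ₂ cos Δλ,  σ = 0.9786 rad → d_gc = 6224.7 km
Rhumb line: Δψ = -0.6022, q = Δφ/Δψ = 0.7506, d_rh = R√(Δφ²+q²Δλ²) = 6399.1 km
Excess = 6399.1 − 6224.7 = 174.4 ≈ 174 km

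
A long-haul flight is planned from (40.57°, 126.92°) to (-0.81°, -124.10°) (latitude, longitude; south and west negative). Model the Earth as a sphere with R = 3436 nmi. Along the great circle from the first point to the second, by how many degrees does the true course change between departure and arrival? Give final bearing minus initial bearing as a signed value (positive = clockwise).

Initial bearing θ₁ = atan2(sin Δλ cos φ₂, cos φ₁ sin φ₂ − sin φ₁ cos φ₂ cos Δλ) = 78.01°
Final bearing θ₂ = (initial bearing from the destination back to the start) + 180° = 132.00°
Δθ = θ₂ − θ₁ = +54.0°

+54.0°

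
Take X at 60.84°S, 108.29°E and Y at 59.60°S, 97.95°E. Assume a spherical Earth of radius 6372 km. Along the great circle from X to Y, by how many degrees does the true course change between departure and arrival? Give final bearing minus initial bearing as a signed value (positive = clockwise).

At departure: θ₁ = atan2(sin Δλ cos φ₂, cos φ₁ sin φ₂ − sin φ₁ cos φ₂ cos Δλ) = 279.05°
At arrival: θ₂ = atan2(sin Δλ cos φ₁, −cos φ₂ sin φ₁ + sin φ₂ cos φ₁ cos Δλ) = 288.03°
Δθ = θ₂ − θ₁ = +9.0°

+9.0°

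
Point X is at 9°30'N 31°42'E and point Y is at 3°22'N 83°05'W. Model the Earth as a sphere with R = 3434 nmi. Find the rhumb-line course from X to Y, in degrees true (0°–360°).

266.9°

Δψ = ln[tan(π/4+φ₂/2)/tan(π/4+φ₁/2)] = -0.1078
Δλ = -2.0033 rad (taken the short way round)
course = atan2(Δλ, Δψ) = 266.92°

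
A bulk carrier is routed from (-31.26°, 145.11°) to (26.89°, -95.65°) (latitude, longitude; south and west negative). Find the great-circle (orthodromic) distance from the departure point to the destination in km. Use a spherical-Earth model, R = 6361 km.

14142 km

cos σ = sin φ₁ sin φ₂ + cos φ₁ cos φ₂ cos Δλ
      = sin(-31.26°)sin(26.89°) + cos(-31.26°)cos(26.89°)cos(119.24°) = -0.6071
σ = 127.380° → d = Rσ = 6361·2.22321 = 14142 km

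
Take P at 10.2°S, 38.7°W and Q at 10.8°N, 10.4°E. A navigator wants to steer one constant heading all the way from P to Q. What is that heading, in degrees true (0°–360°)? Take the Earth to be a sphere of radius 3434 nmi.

66.7°

Δψ = ln[tan(π/4+φ₂/2)/tan(π/4+φ₁/2)] = +0.3686
Δλ = +0.8570 rad (taken the short way round)
course = atan2(Δλ, Δψ) = 66.73°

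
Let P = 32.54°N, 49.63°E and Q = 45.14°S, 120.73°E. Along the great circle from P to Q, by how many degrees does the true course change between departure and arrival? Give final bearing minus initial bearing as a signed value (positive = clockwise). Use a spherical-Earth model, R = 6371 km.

Initial bearing θ₁ = atan2(sin Δλ cos φ₂, cos φ₁ sin φ₂ − sin φ₁ cos φ₂ cos Δλ) = 137.19°
Final bearing θ₂ = (initial bearing from the destination back to the start) + 180° = 125.69°
Δθ = θ₂ − θ₁ = -11.5°

-11.5°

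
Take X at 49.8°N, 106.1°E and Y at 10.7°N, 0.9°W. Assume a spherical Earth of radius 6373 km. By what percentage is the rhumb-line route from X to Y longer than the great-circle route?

5.4%

Great circle: σ = 1.6144 rad → d_gc = Rσ = 10288.8 km
Rhumb: Δφ = -0.6824, Δλ = -1.8675, Δψ = -0.8174, q = Δφ/Δψ = 0.8349 → d_rh = R√(Δφ²+q²Δλ²) = 10846.2 km
Excess = (10846.2 − 10288.8) / 10288.8 = 557.4 / 10288.8 = 5.42% ≈ 5.4%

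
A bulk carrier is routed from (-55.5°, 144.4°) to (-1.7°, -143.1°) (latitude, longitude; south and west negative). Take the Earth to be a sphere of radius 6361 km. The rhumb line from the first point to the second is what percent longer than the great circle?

Great circle: σ = 1.3748 rad → d_gc = Rσ = 8745.4 km
Rhumb: Δφ = +0.9390, Δλ = +1.2654, Δψ = +1.1399, q = Δφ/Δψ = 0.8238 → d_rh = R√(Δφ²+q²Δλ²) = 8924.1 km
Excess = (8924.1 − 8745.4) / 8745.4 = 178.7 / 8745.4 = 2.04% ≈ 2.0%

2.0%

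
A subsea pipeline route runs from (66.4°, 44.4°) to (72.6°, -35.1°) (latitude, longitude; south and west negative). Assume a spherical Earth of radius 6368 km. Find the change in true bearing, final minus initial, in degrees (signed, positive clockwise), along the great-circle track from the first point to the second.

-75.9°

Initial bearing θ₁ = atan2(sin Δλ cos φ₂, cos φ₁ sin φ₂ − sin φ₁ cos φ₂ cos Δλ) = 318.48°
Final bearing θ₂ = (initial bearing from the destination back to the start) + 180° = 242.56°
Δθ = θ₂ − θ₁ = -75.9°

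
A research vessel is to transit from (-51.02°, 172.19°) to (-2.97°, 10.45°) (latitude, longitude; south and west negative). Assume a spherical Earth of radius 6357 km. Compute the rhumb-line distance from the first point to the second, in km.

16155 km

Δψ = ln[tan(π/4+φ₂/2)/tan(π/4+φ₁/2)] = +0.9868;  Δφ = +0.8386 rad,  Δλ = -2.8229 rad
q = Δφ/Δψ = 0.8498
d = R·√(Δφ² + q²Δλ²) = 6357·2.54135 = 16155 km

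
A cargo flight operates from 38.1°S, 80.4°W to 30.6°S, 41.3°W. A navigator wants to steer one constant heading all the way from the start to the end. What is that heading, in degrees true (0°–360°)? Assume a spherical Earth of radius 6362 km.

76.9°

Meridional parts: M(φ₁)=-0.7202, M(φ₂)=-0.5614 → ΔM = +0.1588;  Δλ = +0.6824 rad
tan C = Δλ / ΔM = +4.2982 → C = 76.90°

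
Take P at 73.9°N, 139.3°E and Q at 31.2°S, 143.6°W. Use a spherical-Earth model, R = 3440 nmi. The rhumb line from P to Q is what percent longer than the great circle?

Great circle: σ = 2.0317 rad → d_gc = Rσ = 6989.0 nmi
Rhumb: Δφ = -1.8343, Δλ = +1.3456, Δψ = -2.5296, q = Δφ/Δψ = 0.7252 → d_rh = R√(Δφ²+q²Δλ²) = 7147.4 nmi
Excess = (7147.4 − 6989.0) / 6989.0 = 158.4 / 6989.0 = 2.27% ≈ 2.3%

2.3%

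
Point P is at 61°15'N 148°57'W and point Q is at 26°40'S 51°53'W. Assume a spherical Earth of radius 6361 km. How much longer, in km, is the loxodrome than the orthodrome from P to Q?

317 km

Great circle: cos σ = sin φ₁ sin φ₂ + cos φ₁ cos φ₂ cos Δλ,  σ = 2.0335 rad → d_gc = 12935.0 km
Rhumb line: Δψ = -1.8446, q = Δφ/Δψ = 0.8318, d_rh = R√(Δφ²+q²Δλ²) = 13252.4 km
Excess = 13252.4 − 12935.0 = 317.4 ≈ 317 km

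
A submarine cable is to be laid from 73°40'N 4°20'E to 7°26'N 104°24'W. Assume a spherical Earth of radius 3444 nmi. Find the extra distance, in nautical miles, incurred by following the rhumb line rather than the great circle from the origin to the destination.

Great circle: cos σ = sin φ₁ sin φ₂ + cos φ₁ cos φ₂ cos Δλ,  σ = 1.5362 rad → d_gc = 5290.7 nmi
Rhumb line: Δψ = -1.8113, q = Δφ/Δψ = 0.6382, d_rh = R√(Δφ²+q²Δλ²) = 5766.3 nmi
Excess = 5766.3 − 5290.7 = 475.6 ≈ 476 nmi

476 nmi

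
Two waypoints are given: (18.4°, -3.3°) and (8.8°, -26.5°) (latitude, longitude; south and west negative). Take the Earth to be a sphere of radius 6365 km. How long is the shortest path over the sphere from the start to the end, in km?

cos σ = sin φ₁ sin φ₂ + cos φ₁ cos φ₂ cos Δλ
      = sin(18.40°)sin(8.80°) + cos(18.40°)cos(8.80°)cos(-23.20°) = 0.9102
σ = 24.471° → d = Rσ = 6365·0.42711 = 2719 km

2719 km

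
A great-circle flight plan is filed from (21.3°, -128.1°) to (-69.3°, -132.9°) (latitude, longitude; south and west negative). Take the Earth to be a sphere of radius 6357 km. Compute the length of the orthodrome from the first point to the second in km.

10059 km

cos σ = sin φ₁ sin φ₂ + cos φ₁ cos φ₂ cos Δλ
      = sin(21.30°)sin(-69.30°) + cos(21.30°)cos(-69.30°)cos(-4.80°) = -0.0116
σ = 90.666° → d = Rσ = 6357·1.58242 = 10059 km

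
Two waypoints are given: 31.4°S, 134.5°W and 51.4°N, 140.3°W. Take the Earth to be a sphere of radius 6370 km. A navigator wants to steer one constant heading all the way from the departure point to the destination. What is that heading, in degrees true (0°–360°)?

Meridional parts: M(φ₁)=-0.5777, M(φ₂)=+1.0493 → ΔM = +1.6270;  Δλ = -0.1012 rad
tan C = Δλ / ΔM = -0.0622 → C = 356.44°

356.4°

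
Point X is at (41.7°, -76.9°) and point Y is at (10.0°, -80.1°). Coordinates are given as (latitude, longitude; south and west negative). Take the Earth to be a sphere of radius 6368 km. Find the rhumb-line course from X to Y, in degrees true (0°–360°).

185.1°

Meridional parts: M(φ₁)=+0.8021, M(φ₂)=+0.1754 → ΔM = -0.6267;  Δλ = -0.0559 rad
tan C = Δλ / ΔM = +0.0891 → C = 185.09°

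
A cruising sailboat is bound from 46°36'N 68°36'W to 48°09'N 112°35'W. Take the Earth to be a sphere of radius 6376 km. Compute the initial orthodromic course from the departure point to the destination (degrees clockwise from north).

N = sin Δλ·cos φ₂ = -0.4633;  D = cos φ₁ sin φ₂ − sin φ₁ cos φ₂ cos Δλ = +0.1630
initial course = atan2(N, D) = 289.38°

289.4°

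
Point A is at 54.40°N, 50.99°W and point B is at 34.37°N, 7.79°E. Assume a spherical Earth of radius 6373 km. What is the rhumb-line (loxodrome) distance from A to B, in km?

5113 km

Rhumb course C = atan2(Δλ, Δψ) with Δψ = ln[tan(π/4+φ₂/2)/tan(π/4+φ₁/2)] = -0.4966, Δλ = +1.0259 → C = 115.83°
d = R·|Δφ| / |cos C| = 6373·0.34959 / 0.43573 = 5113 km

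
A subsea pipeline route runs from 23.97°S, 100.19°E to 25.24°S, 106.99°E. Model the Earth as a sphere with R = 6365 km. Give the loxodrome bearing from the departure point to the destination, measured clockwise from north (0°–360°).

101.6°

Δψ = ln[tan(π/4+φ₂/2)/tan(π/4+φ₁/2)] = -0.0244
Δλ = +0.1187 rad (taken the short way round)
course = atan2(Δλ, Δψ) = 101.61°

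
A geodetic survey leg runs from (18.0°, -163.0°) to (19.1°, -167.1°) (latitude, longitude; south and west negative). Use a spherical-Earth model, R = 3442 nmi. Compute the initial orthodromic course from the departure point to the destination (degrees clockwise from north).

θ = atan2( sin Δλ·cos φ₂ ,  cos φ₁ sin φ₂ − sin φ₁ cos φ₂ cos Δλ )
  = atan2(-0.0676, +0.0199) = 286.45°

286.4°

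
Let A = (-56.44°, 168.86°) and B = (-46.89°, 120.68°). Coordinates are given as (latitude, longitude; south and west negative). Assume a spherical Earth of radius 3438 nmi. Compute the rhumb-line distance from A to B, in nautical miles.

1874 nmi

Rhumb course C = atan2(Δλ, Δψ) with Δψ = ln[tan(π/4+φ₂/2)/tan(π/4+φ₁/2)] = +0.2700, Δλ = -0.8409 → C = 287.80°
d = R·|Δφ| / |cos C| = 3438·0.16668 / 0.30576 = 1874 nmi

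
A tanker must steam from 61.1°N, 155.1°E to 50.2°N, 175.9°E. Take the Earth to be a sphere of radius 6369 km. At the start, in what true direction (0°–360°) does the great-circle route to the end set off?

θ = atan2( sin Δλ·cos φ₂ ,  cos φ₁ sin φ₂ − sin φ₁ cos φ₂ cos Δλ )
  = atan2(+0.2273, -0.1526) = 123.87°

123.9°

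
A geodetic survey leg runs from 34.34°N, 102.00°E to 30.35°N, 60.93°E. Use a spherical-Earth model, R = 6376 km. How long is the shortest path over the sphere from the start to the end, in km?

3861 km

Haversine: a = sin²(Δφ/2)+cos φ₁ cos φ₂ sin²(Δλ/2) = 0.08889;  σ = 2·atan2(√a,√(1−a))
σ = 34.692° → d = Rσ = 6376·0.60549 = 3861 km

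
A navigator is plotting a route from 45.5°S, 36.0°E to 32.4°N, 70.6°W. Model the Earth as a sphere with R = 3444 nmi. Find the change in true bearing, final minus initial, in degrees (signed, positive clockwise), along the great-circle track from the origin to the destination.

Initial bearing θ₁ = atan2(sin Δλ cos φ₂, cos φ₁ sin φ₂ − sin φ₁ cos φ₂ cos Δλ) = 284.12°
Final bearing θ₂ = (initial bearing from the destination back to the start) + 180° = 306.38°
Δθ = θ₂ − θ₁ = +22.3°

+22.3°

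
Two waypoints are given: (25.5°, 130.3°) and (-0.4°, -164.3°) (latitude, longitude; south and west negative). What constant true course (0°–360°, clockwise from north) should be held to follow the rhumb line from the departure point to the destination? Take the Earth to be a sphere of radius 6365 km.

Meridional parts: M(φ₁)=+0.4605, M(φ₂)=-0.0070 → ΔM = -0.4675;  Δλ = +1.1414 rad
tan C = Δλ / ΔM = -2.4416 → C = 112.27°

112.3°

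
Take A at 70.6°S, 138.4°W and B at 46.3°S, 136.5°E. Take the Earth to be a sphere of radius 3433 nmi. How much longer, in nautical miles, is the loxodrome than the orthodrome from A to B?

201 nmi

Great circle: cos σ = sin φ₁ sin φ₂ + cos φ₁ cos φ₂ cos Δλ,  σ = 0.7933 rad → d_gc = 2723.3 nmi
Rhumb line: Δψ = +0.8526, q = Δφ/Δψ = 0.4974, d_rh = R√(Δφ²+q²Δλ²) = 2924.5 nmi
Excess = 2924.5 − 2723.3 = 201.2 ≈ 201 nmi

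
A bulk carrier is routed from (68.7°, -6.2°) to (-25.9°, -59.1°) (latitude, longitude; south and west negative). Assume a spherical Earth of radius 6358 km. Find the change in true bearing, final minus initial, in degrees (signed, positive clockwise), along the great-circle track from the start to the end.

-30.0°

Initial bearing θ₁ = atan2(sin Δλ cos φ₂, cos φ₁ sin φ₂ − sin φ₁ cos φ₂ cos Δλ) = 227.21°
Final bearing θ₂ = (initial bearing from the destination back to the start) + 180° = 197.24°
Δθ = θ₂ − θ₁ = -30.0°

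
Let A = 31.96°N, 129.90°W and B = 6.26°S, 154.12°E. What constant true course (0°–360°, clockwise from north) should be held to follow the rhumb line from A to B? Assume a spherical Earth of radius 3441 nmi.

Δψ = ln[tan(π/4+φ₂/2)/tan(π/4+φ₁/2)] = -0.6987
Δλ = -1.3261 rad (taken the short way round)
course = atan2(Δλ, Δψ) = 242.22°

242.2°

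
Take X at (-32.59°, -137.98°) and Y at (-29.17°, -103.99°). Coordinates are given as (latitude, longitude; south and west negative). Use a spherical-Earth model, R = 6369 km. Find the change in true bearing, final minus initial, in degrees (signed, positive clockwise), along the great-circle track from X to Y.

-17.8°

At departure: θ₁ = atan2(sin Δλ cos φ₂, cos φ₁ sin φ₂ − sin φ₁ cos φ₂ cos Δλ) = 92.43°
At arrival: θ₂ = atan2(sin Δλ cos φ₁, −cos φ₂ sin φ₁ + sin φ₂ cos φ₁ cos Δλ) = 74.59°
Δθ = θ₂ − θ₁ = -17.8°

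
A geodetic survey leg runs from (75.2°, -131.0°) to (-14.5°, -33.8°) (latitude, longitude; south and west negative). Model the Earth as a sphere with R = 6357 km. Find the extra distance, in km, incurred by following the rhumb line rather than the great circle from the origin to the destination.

629 km

Great circle: cos σ = sin φ₁ sin φ₂ + cos φ₁ cos φ₂ cos Δλ,  σ = 1.8474 rad → d_gc = 11743.8 km
Rhumb line: Δψ = -2.2970, q = Δφ/Δψ = 0.6816, d_rh = R√(Δφ²+q²Δλ²) = 12372.4 km
Excess = 12372.4 − 11743.8 = 628.6 ≈ 629 km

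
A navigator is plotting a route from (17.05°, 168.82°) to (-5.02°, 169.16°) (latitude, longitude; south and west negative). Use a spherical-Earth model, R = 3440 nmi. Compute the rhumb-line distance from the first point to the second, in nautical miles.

Rhumb course C = atan2(Δλ, Δψ) with Δψ = ln[tan(π/4+φ₂/2)/tan(π/4+φ₁/2)] = -0.3898, Δλ = +0.0059 → C = 179.13°
d = R·|Δφ| / |cos C| = 3440·0.38519 / 0.99988 = 1325 nmi

1325 nmi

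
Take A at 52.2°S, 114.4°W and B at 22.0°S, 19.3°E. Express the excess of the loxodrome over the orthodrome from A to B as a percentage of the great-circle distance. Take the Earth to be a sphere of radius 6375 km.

13.3%

Great circle: σ = 1.6676 rad → d_gc = Rσ = 10630.7 km
Rhumb: Δφ = +0.5271, Δλ = +2.3335, Δψ = +0.6781, q = Δφ/Δψ = 0.7773 → d_rh = R√(Δφ²+q²Δλ²) = 12042.0 km
Excess = (12042.0 − 10630.7) / 10630.7 = 1411.3 / 10630.7 = 13.28% ≈ 13.3%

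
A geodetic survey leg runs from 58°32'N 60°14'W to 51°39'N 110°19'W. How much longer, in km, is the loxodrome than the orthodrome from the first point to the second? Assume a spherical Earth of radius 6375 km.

71 km

Great circle: cos σ = sin φ₁ sin φ₂ + cos φ₁ cos φ₂ cos Δλ,  σ = 0.5018 rad → d_gc = 3198.7 km
Rhumb line: Δψ = -0.2106, q = Δφ/Δψ = 0.5705, d_rh = R√(Δφ²+q²Δλ²) = 3270.1 km
Excess = 3270.1 − 3198.7 = 71.4 ≈ 71 km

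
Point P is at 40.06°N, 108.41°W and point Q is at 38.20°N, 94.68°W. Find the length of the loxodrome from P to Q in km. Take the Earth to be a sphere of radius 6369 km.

1202 km

Δψ = ln[tan(π/4+φ₂/2)/tan(π/4+φ₁/2)] = -0.0419;  Δφ = -0.0325 rad,  Δλ = +0.2396 rad
q = Δφ/Δψ = 0.7756
d = R·√(Δφ² + q²Δλ²) = 6369·0.18868 = 1202 km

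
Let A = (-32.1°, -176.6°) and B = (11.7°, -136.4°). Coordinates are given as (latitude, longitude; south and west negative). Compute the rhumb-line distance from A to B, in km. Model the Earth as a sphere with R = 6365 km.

6480 km

Δψ = ln[tan(π/4+φ₂/2)/tan(π/4+φ₁/2)] = +0.7977;  Δφ = +0.7645 rad,  Δλ = +0.7016 rad
q = Δφ/Δψ = 0.9583
d = R·√(Δφ² + q²Δλ²) = 6365·1.01806 = 6480 km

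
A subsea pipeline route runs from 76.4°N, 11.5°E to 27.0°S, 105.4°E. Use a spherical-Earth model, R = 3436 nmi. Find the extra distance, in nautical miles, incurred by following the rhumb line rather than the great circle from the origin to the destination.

295 nmi

Great circle: cos σ = sin φ₁ sin φ₂ + cos φ₁ cos φ₂ cos Δλ,  σ = 2.0437 rad → d_gc = 7022.3 nmi
Rhumb line: Δψ = -2.6163, q = Δφ/Δψ = 0.6898, d_rh = R√(Δφ²+q²Δλ²) = 7316.9 nmi
Excess = 7316.9 − 7022.3 = 294.6 ≈ 295 nmi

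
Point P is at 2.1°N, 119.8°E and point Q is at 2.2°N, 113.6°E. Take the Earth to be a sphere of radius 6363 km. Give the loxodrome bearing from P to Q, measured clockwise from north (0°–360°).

270.9°

Meridional parts: M(φ₁)=+0.0367, M(φ₂)=+0.0384 → ΔM = +0.0017;  Δλ = -0.1082 rad
tan C = Δλ / ΔM = -61.9563 → C = 270.92°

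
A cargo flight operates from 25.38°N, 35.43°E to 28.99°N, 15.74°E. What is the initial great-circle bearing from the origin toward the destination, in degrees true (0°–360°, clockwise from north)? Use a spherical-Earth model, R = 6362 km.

θ = atan2( sin Δλ·cos φ₂ ,  cos φ₁ sin φ₂ − sin φ₁ cos φ₂ cos Δλ )
  = atan2(-0.2947, +0.0849) = 286.07°

286.1°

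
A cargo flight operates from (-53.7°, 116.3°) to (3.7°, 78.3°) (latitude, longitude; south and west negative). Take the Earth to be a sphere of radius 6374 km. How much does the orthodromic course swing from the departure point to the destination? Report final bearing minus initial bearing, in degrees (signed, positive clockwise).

At departure: θ₁ = atan2(sin Δλ cos φ₂, cos φ₁ sin φ₂ − sin φ₁ cos φ₂ cos Δλ) = 317.56°
At arrival: θ₂ = atan2(sin Δλ cos φ₁, −cos φ₂ sin φ₁ + sin φ₂ cos φ₁ cos Δλ) = 336.40°
Δθ = θ₂ − θ₁ = +18.8°

+18.8°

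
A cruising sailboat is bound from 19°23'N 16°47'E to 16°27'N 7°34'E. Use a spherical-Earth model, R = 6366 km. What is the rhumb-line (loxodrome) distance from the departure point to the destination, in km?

1027 km

Δψ = ln[tan(π/4+φ₂/2)/tan(π/4+φ₁/2)] = -0.0538;  Δφ = -0.0512 rad,  Δλ = -0.1609 rad
q = Δφ/Δψ = 0.9514
d = R·√(Δφ² + q²Δλ²) = 6366·0.16138 = 1027 km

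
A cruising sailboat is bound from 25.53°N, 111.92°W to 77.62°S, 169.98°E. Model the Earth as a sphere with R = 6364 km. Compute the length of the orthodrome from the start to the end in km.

12485 km

cos σ = sin φ₁ sin φ₂ + cos φ₁ cos φ₂ cos Δλ
      = sin(25.53°)sin(-77.62°) + cos(25.53°)cos(-77.62°)cos(-78.10°) = -0.3811
σ = 112.400° → d = Rσ = 6364·1.96175 = 12485 km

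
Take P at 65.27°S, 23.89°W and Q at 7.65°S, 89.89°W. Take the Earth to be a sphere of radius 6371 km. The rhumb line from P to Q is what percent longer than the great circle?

Great circle: σ = 1.2770 rad → d_gc = Rσ = 8136.0 km
Rhumb: Δφ = +1.0057, Δλ = -1.1519, Δψ = +1.3837, q = Δφ/Δψ = 0.7268 → d_rh = R√(Δφ²+q²Δλ²) = 8336.5 km
Excess = (8336.5 − 8136.0) / 8136.0 = 200.5 / 8136.0 = 2.46% ≈ 2.5%

2.5%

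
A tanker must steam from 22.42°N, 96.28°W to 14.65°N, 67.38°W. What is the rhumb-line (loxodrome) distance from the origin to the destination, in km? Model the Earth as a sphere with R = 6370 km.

3164 km

Δψ = ln[tan(π/4+φ₂/2)/tan(π/4+φ₁/2)] = -0.1432;  Δφ = -0.1356 rad,  Δλ = +0.5044 rad
q = Δφ/Δψ = 0.9472
d = R·√(Δφ² + q²Δλ²) = 6370·0.49666 = 3164 km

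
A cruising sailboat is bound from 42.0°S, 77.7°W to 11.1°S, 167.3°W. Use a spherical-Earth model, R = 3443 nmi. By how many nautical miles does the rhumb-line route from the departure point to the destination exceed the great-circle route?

133 nmi

Great circle: cos σ = sin φ₁ sin φ₂ + cos φ₁ cos φ₂ cos Δλ,  σ = 1.4365 rad → d_gc = 4945.8 nmi
Rhumb line: Δψ = +0.6142, q = Δφ/Δψ = 0.8780, d_rh = R√(Δφ²+q²Δλ²) = 5079.2 nmi
Excess = 5079.2 − 4945.8 = 133.4 ≈ 133 nmi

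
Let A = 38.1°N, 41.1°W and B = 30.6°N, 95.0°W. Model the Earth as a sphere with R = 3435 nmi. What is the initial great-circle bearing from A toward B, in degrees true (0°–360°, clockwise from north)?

277.2°

N = sin Δλ·cos φ₂ = -0.6955;  D = cos φ₁ sin φ₂ − sin φ₁ cos φ₂ cos Δλ = +0.0877
initial course = atan2(N, D) = 277.18°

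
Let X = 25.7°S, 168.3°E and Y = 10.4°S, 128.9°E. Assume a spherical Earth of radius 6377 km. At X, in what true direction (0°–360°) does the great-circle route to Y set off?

285.0°

θ = atan2( sin Δλ·cos φ₂ ,  cos φ₁ sin φ₂ − sin φ₁ cos φ₂ cos Δλ )
  = atan2(-0.6243, +0.1669) = 284.97°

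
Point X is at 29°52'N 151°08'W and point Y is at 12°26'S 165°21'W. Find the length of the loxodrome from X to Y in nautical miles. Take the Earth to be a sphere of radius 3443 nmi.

Δψ = ln[tan(π/4+φ₂/2)/tan(π/4+φ₁/2)] = -0.7653;  Δφ = -0.7383 rad,  Δλ = -0.2481 rad
q = Δφ/Δψ = 0.9646
d = R·√(Δφ² + q²Δλ²) = 3443·0.77610 = 2672 nmi

2672 nmi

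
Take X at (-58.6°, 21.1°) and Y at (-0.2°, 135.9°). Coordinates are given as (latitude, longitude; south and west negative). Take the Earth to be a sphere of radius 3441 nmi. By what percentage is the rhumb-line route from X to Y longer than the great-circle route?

Great circle: σ = 1.7881 rad → d_gc = Rσ = 6152.7 nmi
Rhumb: Δφ = +1.0193, Δλ = +2.0036, Δψ = +1.2656, q = Δφ/Δψ = 0.8054 → d_rh = R√(Δφ²+q²Δλ²) = 6567.6 nmi
Excess = (6567.6 − 6152.7) / 6152.7 = 414.9 / 6152.7 = 6.74% ≈ 6.7%

6.7%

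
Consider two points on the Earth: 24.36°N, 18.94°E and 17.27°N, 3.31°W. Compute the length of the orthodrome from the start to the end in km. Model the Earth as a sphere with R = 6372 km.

2440 km

Haversine: a = sin²(Δφ/2)+cos φ₁ cos φ₂ sin²(Δλ/2) = 0.03621;  σ = 2·atan2(√a,√(1−a))
σ = 21.939° → d = Rσ = 6372·0.38291 = 2440 km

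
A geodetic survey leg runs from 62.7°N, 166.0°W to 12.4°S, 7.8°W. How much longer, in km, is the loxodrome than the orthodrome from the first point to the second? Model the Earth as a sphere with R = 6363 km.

2237 km

Great circle: cos σ = sin φ₁ sin φ₂ + cos φ₁ cos φ₂ cos Δλ,  σ = 2.2227 rad → d_gc = 14143.3 km
Rhumb line: Δψ = -1.6334, q = Δφ/Δψ = 0.8024, d_rh = R√(Δφ²+q²Δλ²) = 16380.3 km
Excess = 16380.3 − 14143.3 = 2237.0 ≈ 2237 km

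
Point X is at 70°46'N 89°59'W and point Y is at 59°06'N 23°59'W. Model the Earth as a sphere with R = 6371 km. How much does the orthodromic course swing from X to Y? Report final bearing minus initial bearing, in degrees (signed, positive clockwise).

Initial bearing θ₁ = atan2(sin Δλ cos φ₂, cos φ₁ sin φ₂ − sin φ₁ cos φ₂ cos Δλ) = 79.68°
Final bearing θ₂ = (initial bearing from the destination back to the start) + 180° = 140.87°
Δθ = θ₂ − θ₁ = +61.2°

+61.2°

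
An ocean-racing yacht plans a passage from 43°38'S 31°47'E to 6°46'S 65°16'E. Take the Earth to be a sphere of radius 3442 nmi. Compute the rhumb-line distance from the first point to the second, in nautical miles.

Δψ = ln[tan(π/4+φ₂/2)/tan(π/4+φ₁/2)] = +0.7297;  Δφ = +0.6434 rad,  Δλ = +0.5844 rad
q = Δφ/Δψ = 0.8818
d = R·√(Δφ² + q²Δλ²) = 3442·0.82438 = 2838 nmi

2838 nmi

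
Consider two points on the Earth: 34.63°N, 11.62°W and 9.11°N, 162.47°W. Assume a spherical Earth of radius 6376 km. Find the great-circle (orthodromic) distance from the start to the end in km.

Haversine: a = sin²(Δφ/2)+cos φ₁ cos φ₂ sin²(Δλ/2) = 0.80979;  σ = 2·atan2(√a,√(1−a))
σ = 128.286° → d = Rσ = 6376·2.23901 = 14276 km

14276 km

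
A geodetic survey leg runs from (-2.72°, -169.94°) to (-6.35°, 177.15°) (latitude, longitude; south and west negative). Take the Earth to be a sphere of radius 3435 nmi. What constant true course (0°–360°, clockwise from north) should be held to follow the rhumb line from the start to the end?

254.2°

Meridional parts: M(φ₁)=-0.0475, M(φ₂)=-0.1111 → ΔM = -0.0636;  Δλ = -0.2253 rad
tan C = Δλ / ΔM = +3.5447 → C = 254.25°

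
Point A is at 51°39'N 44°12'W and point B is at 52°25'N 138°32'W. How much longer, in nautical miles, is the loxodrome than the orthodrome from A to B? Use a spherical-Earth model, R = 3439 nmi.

264 nmi

Great circle: cos σ = sin φ₁ sin φ₂ + cos φ₁ cos φ₂ cos Δλ,  σ = 0.9362 rad → d_gc = 3219.4 nmi
Rhumb line: Δψ = +0.0218, q = Δφ/Δψ = 0.6152, d_rh = R√(Δφ²+q²Δλ²) = 3483.5 nmi
Excess = 3483.5 − 3219.4 = 264.1 ≈ 264 nmi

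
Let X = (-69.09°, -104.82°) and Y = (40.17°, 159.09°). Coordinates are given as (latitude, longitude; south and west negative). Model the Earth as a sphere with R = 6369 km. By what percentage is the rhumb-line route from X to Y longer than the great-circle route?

2.4%

Great circle: σ = 2.2543 rad → d_gc = Rσ = 14357.6 km
Rhumb: Δφ = +1.9069, Δλ = -1.6771, Δψ = +2.4567, q = Δφ/Δψ = 0.7762 → d_rh = R√(Δφ²+q²Δλ²) = 14705.4 km
Excess = (14705.4 − 14357.6) / 14357.6 = 347.8 / 14357.6 = 2.42% ≈ 2.4%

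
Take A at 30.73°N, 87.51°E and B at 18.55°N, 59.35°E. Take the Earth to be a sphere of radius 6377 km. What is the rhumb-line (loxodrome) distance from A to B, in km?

Δψ = ln[tan(π/4+φ₂/2)/tan(π/4+φ₁/2)] = -0.2345;  Δφ = -0.2126 rad,  Δλ = -0.4915 rad
q = Δφ/Δψ = 0.9065
d = R·√(Δφ² + q²Δλ²) = 6377·0.49365 = 3148 km

3148 km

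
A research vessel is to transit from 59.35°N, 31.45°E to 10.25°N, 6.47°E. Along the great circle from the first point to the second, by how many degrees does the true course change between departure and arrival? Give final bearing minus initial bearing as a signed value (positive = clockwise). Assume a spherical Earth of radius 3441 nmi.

-15.8°

At departure: θ₁ = atan2(sin Δλ cos φ₂, cos φ₁ sin φ₂ − sin φ₁ cos φ₂ cos Δλ) = 211.56°
At arrival: θ₂ = atan2(sin Δλ cos φ₁, −cos φ₂ sin φ₁ + sin φ₂ cos φ₁ cos Δλ) = 195.73°
Δθ = θ₂ − θ₁ = -15.8°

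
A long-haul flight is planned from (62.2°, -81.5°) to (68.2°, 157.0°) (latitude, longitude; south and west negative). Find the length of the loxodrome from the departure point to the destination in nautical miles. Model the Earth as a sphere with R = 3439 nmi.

Δψ = ln[tan(π/4+φ₂/2)/tan(π/4+φ₁/2)] = +0.2509;  Δφ = +0.1047 rad,  Δλ = -2.1206 rad
q = Δφ/Δψ = 0.4175
d = R·√(Δφ² + q²Δλ²) = 3439·0.89142 = 3066 nmi

3066 nmi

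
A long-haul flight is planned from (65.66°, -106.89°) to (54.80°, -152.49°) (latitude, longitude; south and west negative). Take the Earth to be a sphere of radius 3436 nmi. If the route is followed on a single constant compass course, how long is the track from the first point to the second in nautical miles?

Rhumb course C = atan2(Δλ, Δψ) with Δψ = ln[tan(π/4+φ₂/2)/tan(π/4+φ₁/2)] = -0.3859, Δλ = -0.7959 → C = 244.13°
d = R·|Δφ| / |cos C| = 3436·0.18954 / 0.43629 = 1493 nmi

1493 nmi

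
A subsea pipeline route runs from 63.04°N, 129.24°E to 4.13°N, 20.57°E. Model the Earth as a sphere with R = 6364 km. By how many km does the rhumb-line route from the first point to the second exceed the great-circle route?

Great circle: cos σ = sin φ₁ sin φ₂ + cos φ₁ cos φ₂ cos Δλ,  σ = 1.6514 rad → d_gc = 10509.8 km
Rhumb line: Δψ = -1.3562, q = Δφ/Δψ = 0.7581, d_rh = R√(Δφ²+q²Δλ²) = 11249.6 km
Excess = 11249.6 − 10509.8 = 739.8 ≈ 740 km

740 km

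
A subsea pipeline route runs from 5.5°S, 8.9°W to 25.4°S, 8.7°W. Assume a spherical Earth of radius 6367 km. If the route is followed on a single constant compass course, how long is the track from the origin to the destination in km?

2211 km

Rhumb course C = atan2(Δλ, Δψ) with Δψ = ln[tan(π/4+φ₂/2)/tan(π/4+φ₁/2)] = -0.3625, Δλ = +0.0035 → C = 179.45°
d = R·|Δφ| / |cos C| = 6367·0.34732 / 0.99995 = 2211 km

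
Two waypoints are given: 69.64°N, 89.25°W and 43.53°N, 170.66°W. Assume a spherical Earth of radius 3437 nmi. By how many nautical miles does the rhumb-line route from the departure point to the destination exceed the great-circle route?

182 nmi

Great circle: cos σ = sin φ₁ sin φ₂ + cos φ₁ cos φ₂ cos Δλ,  σ = 0.8184 rad → d_gc = 2812.9 nmi
Rhumb line: Δψ = -0.8717, q = Δφ/Δψ = 0.5228, d_rh = R√(Δφ²+q²Δλ²) = 2995.3 nmi
Excess = 2995.3 − 2812.9 = 182.4 ≈ 182 nmi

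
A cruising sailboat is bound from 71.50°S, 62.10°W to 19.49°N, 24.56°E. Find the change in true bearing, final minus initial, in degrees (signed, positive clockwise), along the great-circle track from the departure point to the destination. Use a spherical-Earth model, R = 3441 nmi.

-61.1°

Initial bearing θ₁ = atan2(sin Δλ cos φ₂, cos φ₁ sin φ₂ − sin φ₁ cos φ₂ cos Δλ) = 80.47°
Final bearing θ₂ = (initial bearing from the destination back to the start) + 180° = 19.39°
Δθ = θ₂ − θ₁ = -61.1°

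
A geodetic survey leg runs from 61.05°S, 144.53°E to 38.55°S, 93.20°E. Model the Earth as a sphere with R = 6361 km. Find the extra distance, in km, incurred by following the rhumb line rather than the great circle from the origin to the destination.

Great circle: cos σ = sin φ₁ sin φ₂ + cos φ₁ cos φ₂ cos Δλ,  σ = 0.6732 rad → d_gc = 4281.9 km
Rhumb line: Δψ = +0.6240, q = Δφ/Δψ = 0.6293, d_rh = R√(Δφ²+q²Δλ²) = 4370.6 km
Excess = 4370.6 − 4281.9 = 88.7 ≈ 89 km

89 km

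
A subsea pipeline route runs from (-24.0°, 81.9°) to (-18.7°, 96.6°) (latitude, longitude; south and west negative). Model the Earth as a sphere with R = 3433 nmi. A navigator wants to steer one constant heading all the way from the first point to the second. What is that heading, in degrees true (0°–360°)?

68.8°

Δψ = ln[tan(π/4+φ₂/2)/tan(π/4+φ₁/2)] = +0.0994
Δλ = +0.2566 rad (taken the short way round)
course = atan2(Δλ, Δψ) = 68.83°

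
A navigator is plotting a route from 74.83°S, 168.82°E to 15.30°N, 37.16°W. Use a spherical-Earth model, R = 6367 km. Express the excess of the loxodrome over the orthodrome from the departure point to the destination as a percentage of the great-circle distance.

17.1%

Great circle: σ = 2.0733 rad → d_gc = Rσ = 13200.4 km
Rhumb: Δφ = +1.5731, Δλ = +2.6882, Δψ = +2.2865, q = Δφ/Δψ = 0.6880 → d_rh = R√(Δφ²+q²Δλ²) = 15458.7 km
Excess = (15458.7 − 13200.4) / 13200.4 = 2258.3 / 13200.4 = 17.11% ≈ 17.1%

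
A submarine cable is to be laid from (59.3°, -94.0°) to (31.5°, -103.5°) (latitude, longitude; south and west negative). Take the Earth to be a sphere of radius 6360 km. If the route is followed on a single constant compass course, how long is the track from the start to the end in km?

Δψ = ln[tan(π/4+φ₂/2)/tan(π/4+φ₁/2)] = -0.7130;  Δφ = -0.4852 rad,  Δλ = -0.1658 rad
q = Δφ/Δψ = 0.6805
d = R·√(Δφ² + q²Δλ²) = 6360·0.49815 = 3168 km

3168 km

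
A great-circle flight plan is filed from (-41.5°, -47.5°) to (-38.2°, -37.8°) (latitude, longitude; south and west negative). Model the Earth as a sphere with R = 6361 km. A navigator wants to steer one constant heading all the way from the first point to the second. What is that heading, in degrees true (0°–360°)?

Δψ = ln[tan(π/4+φ₂/2)/tan(π/4+φ₁/2)] = +0.0750
Δλ = +0.1693 rad (taken the short way round)
course = atan2(Δλ, Δψ) = 66.09°

66.1°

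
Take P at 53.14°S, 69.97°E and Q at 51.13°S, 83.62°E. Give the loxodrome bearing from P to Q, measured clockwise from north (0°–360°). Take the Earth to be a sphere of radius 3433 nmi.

Δψ = ln[tan(π/4+φ₂/2)/tan(π/4+φ₁/2)] = +0.0572
Δλ = +0.2382 rad (taken the short way round)
course = atan2(Δλ, Δψ) = 76.51°

76.5°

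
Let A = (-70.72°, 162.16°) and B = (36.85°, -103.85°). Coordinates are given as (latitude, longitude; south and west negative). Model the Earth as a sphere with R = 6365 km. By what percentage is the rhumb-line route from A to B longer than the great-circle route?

2.7%

Great circle: σ = 2.1950 rad → d_gc = Rσ = 13971.3 km
Rhumb: Δφ = +1.8775, Δλ = +1.6404, Δψ = +2.4655, q = Δφ/Δψ = 0.7615 → d_rh = R√(Δφ²+q²Δλ²) = 14353.4 km
Excess = (14353.4 − 13971.3) / 13971.3 = 382.1 / 13971.3 = 2.73% ≈ 2.7%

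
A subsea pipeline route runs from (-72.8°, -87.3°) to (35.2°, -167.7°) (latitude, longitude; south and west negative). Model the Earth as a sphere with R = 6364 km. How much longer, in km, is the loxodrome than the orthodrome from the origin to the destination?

292 km

Great circle: cos σ = sin φ₁ sin φ₂ + cos φ₁ cos φ₂ cos Δλ,  σ = 2.1064 rad → d_gc = 13405.1 km
Rhumb line: Δψ = +2.5460, q = Δφ/Δψ = 0.7404, d_rh = R√(Δφ²+q²Δλ²) = 13697.2 km
Excess = 13697.2 − 13405.1 = 292.1 ≈ 292 km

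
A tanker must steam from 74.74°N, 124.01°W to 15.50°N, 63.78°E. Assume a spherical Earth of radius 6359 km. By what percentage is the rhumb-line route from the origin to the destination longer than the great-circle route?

32.1%

Great circle: σ = 1.5643 rad → d_gc = Rσ = 9947.2 km
Rhumb: Δφ = -1.0339, Δλ = -3.0056, Δψ = -1.7363, q = Δφ/Δψ = 0.5955 → d_rh = R√(Δφ²+q²Δλ²) = 13143.8 km
Excess = (13143.8 − 9947.2) / 9947.2 = 3196.6 / 9947.2 = 32.14% ≈ 32.1%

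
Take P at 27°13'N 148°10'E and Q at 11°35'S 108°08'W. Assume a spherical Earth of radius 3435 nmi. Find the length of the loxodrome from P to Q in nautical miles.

6469 nmi

Rhumb course C = atan2(Δλ, Δψ) with Δψ = ln[tan(π/4+φ₂/2)/tan(π/4+φ₁/2)] = -0.6975, Δλ = +1.8099 → C = 111.08°
d = R·|Δφ| / |cos C| = 3435·0.67719 / 0.35961 = 6469 nmi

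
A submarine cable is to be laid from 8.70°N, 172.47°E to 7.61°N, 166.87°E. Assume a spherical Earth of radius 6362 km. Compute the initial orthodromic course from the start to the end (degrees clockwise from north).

259.3°

θ = atan2( sin Δλ·cos φ₂ ,  cos φ₁ sin φ₂ − sin φ₁ cos φ₂ cos Δλ )
  = atan2(-0.0967, -0.0183) = 259.28°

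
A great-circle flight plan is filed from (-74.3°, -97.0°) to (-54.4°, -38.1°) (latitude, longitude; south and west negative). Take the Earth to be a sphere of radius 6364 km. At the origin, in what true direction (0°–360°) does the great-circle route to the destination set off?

N = sin Δλ·cos φ₂ = +0.4985;  D = cos φ₁ sin φ₂ − sin φ₁ cos φ₂ cos Δλ = +0.0694
initial course = atan2(N, D) = 82.07°

82.1°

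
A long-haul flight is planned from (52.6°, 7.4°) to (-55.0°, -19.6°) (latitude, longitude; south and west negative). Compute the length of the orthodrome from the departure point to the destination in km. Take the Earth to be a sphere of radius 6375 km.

cos σ = sin φ₁ sin φ₂ + cos φ₁ cos φ₂ cos Δλ
      = sin(52.60°)sin(-55.00°) + cos(52.60°)cos(-55.00°)cos(-27.00°) = -0.3403
σ = 109.898° → d = Rσ = 6375·1.91808 = 12228 km

12228 km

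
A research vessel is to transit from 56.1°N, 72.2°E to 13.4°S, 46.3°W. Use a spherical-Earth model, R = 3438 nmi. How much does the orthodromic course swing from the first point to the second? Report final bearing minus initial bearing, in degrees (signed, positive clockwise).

Initial bearing θ₁ = atan2(sin Δλ cos φ₂, cos φ₁ sin φ₂ − sin φ₁ cos φ₂ cos Δλ) = 286.67°
Final bearing θ₂ = (initial bearing from the destination back to the start) + 180° = 213.32°
Δθ = θ₂ − θ₁ = -73.4°

-73.4°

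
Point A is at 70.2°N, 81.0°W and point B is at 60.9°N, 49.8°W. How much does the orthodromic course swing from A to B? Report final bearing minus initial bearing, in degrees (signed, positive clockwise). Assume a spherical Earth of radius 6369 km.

At departure: θ₁ = atan2(sin Δλ cos φ₂, cos φ₁ sin φ₂ − sin φ₁ cos φ₂ cos Δλ) = 110.74°
At arrival: θ₂ = atan2(sin Δλ cos φ₁, −cos φ₂ sin φ₁ + sin φ₂ cos φ₁ cos Δλ) = 139.36°
Δθ = θ₂ − θ₁ = +28.6°

+28.6°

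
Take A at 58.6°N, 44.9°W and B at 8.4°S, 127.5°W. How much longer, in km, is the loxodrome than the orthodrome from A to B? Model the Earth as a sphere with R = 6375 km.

Great circle: cos σ = sin φ₁ sin φ₂ + cos φ₁ cos φ₂ cos Δλ,  σ = 1.6291 rad → d_gc = 10385.7 km
Rhumb line: Δψ = -1.4162, q = Δφ/Δψ = 0.8257, d_rh = R√(Δφ²+q²Δλ²) = 10637.6 km
Excess = 10637.6 − 10385.7 = 251.9 ≈ 252 km

252 km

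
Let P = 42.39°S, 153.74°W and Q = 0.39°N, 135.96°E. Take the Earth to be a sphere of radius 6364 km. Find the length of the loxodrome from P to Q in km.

Rhumb course C = atan2(Δλ, Δψ) with Δψ = ln[tan(π/4+φ₂/2)/tan(π/4+φ₁/2)] = +0.8252, Δλ = -1.2270 → C = 303.92°
d = R·|Δφ| / |cos C| = 6364·0.74665 / 0.55806 = 8515 km

8515 km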